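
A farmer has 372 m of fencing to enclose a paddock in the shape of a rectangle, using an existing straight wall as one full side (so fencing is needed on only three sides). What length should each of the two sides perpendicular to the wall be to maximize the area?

93

Let the sides perpendicular to the wall have length x and the parallel side y, so 2x + y = 372 and the area is A = xy = x(372 − 2x).
A'(x) = 372 − 4x = 0 gives x = 93, and A''(x) = −4 < 0 confirms a maximum.
Then y = 372 − 2·93 = 186 and A = 17298.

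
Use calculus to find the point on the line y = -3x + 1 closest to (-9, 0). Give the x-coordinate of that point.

Minimize D(x)^2 = (x + 9)^2 + (-3x + 1)^2.
d/dx[D^2] = 2(x + 9) + 2·(-3)·(-3x + 1) = 0 ⇒ x = -3/5.
Then y = 14/5 and the distance is √(392/5) ≈ 8.8544.

-3/5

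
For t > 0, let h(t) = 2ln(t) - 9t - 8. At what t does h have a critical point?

2/9

h'(t) = 2/t − 9 = 0 gives t = 2/9.
h''(t) = -2/t², which is negative for t > 0, so this is a local maximum.
h(2/9) = 2·ln(2/9) - 2 - 8 ≈ -13.0082.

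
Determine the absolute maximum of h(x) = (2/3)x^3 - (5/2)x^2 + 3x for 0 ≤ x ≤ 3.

Differentiating, h'(x) = 2x^2 - 5x + 3; which vanishes at x = 1 and x = 3/2.
Compare values at every candidate in [0, 3]: h(0) = 0; h(1) = 7/6; h(3/2) = 9/8; h(3) = 9/2.
So the maximum is h(3) = 9/2.

9/2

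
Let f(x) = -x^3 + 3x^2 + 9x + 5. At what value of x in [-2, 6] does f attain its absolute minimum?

f'(x) = -3x^2 + 6x + 9, which vanishes at x = -1 and x = 3.
Candidates: f(-2) = 7,  f(-1) = 0,  f(3) = 32,  f(6) = -49.
The minimum over the interval is -49, attained at x = 6.

6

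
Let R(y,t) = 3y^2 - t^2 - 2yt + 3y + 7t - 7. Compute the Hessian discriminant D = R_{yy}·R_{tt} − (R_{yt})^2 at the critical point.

-16

∂R/∂y = 6y - 2t + 3 = 0 and ∂R/∂t = -2y - 2t + 7 = 0, so (y, t) = (1/2, 3).
The Hessian has R_{yy} = 6, R_{tt} = -2, R_{yt} = -2, giving D = -16 < 0, so the point is a saddle point.
D = (6)·(-2) − (-2)^2 = -16.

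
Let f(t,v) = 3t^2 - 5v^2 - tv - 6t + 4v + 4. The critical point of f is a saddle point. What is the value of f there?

88/61

∂f/∂t = 6t - v - 6 = 0 and ∂f/∂v = -t - 10v + 4 = 0, so (t, v) = (64/61, 18/61).
The Hessian has f_{tt} = 6, f_{vv} = -10, f_{tv} = -1, giving D = -61 < 0, so the point is a saddle point.
f(64/61, 18/61) = 88/61.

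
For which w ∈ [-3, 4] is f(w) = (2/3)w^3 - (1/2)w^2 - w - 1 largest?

4

f'(w) = 2w^2 - w - 1, which vanishes at w = -1/2 and w = 1.
Compare values at every candidate in [-3, 4]: f(-3) = -41/2,  f(-1/2) = -17/24,  f(1) = -11/6,  f(4) = 89/3.
The maximum over the interval is 89/3, attained at w = 4.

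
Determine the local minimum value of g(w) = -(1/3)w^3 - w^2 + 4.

g'(w) = -w^2 - 2w. Setting g'(w) = 0 gives w ∈ {-2, 0}.
Since g''(w) = -2w - 2, we get g''(-2) = 2 > 0 ⇒ local minimum; g''(0) = -2 < 0 ⇒ local maximum.
So the local minimum value is g(-2) = 8/3.

8/3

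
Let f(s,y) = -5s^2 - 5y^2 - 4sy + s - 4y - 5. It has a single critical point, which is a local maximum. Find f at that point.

∂f/∂s = -10s - 4y + 1 = 0 and ∂f/∂y = -4s - 10y - 4 = 0, so (s, y) = (13/42, -11/21).
The Hessian has f_{ss} = -10, f_{yy} = -10, f_{sy} = -4, giving D = 84 > 0 with f_{ss} < 0, so the point is a local maximum.
f(13/42, -11/21) = -319/84.

-319/84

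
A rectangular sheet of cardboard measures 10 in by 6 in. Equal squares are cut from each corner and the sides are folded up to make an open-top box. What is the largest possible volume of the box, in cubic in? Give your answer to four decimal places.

With cut size x, the volume is V(x) = x(10 − 2x)(6 − 2x) for 0 < x < 3.
V'(x) = 12x^2 − 64x + 60. Setting V'(x) = 0 gives x ≈ 1.2137 (the root in (0, 3)).
V''(x) = 24x − 64 is negative there, so this is the maximum; V ≈ 32.8353.

32.8353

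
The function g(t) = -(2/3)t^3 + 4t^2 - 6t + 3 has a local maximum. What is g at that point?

3

g'(t) = -2t^2 + 8t - 6 = 0 at t = 1, 3.
g''(t) = -4t + 8. g''(1) = 4 > 0 ⇒ local minimum; g''(3) = -4 < 0 ⇒ local maximum.
Thus g has its local maximum at t = 3, with value 3.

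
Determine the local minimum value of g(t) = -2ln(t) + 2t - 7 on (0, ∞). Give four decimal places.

-5.0000

g'(t) = -2/t + 2 = 0 gives t = 1.
g''(t) = 2/t², which is positive for t > 0, so this is a local minimum.
g(1) = -2·ln(1) + 2 - 7 ≈ -5.0000.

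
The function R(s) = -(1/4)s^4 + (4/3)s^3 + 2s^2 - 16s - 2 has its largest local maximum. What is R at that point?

R'(s) = -s^3 + 4s^2 + 4s - 16. Setting R'(s) = 0 gives s ∈ {-2, 2, 4}.
R''(s) = -3s^2 + 8s + 4. R''(-2) = -24 < 0 ⇒ local maximum; R''(2) = 8 > 0 ⇒ local minimum; R''(4) = -12 < 0 ⇒ local maximum.
The largest local maximum is R(-2) = 70/3.

70/3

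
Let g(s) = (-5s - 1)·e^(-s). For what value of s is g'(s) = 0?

g'(s) = (-5)·e^(-s) + (-5s - 1)·(-1)·e^(-s) = (5s - 4)·e^(-s). Since e^(-s) > 0, the only critical point is s = 4/5.
g''(4/5) has the same sign as 5 > 0, so this is a local minimum.
g(4/5) = (-5)·e^(-4/5) ≈ -2.2466.

4/5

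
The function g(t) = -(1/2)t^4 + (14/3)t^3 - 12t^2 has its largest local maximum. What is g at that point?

0

g'(t) = -2t^3 + 14t^2 - 24t = 0 at t = 0, 3, 4.
g''(t) = -6t^2 + 28t - 24. g''(0) = -24 < 0 ⇒ local maximum; g''(3) = 6 > 0 ⇒ local minimum; g''(4) = -8 < 0 ⇒ local maximum.
The largest local maximum is g(0) = 0.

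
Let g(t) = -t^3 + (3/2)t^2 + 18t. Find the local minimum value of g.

g'(t) = -3t^2 + 3t + 18 = 0 at t = -2, 3.
Second-derivative test with g''(t) = -6t + 3: g''(-2) = 15 > 0 ⇒ local minimum; g''(3) = -15 < 0 ⇒ local maximum.
Thus g has its local minimum at t = -2, with value -22.

-22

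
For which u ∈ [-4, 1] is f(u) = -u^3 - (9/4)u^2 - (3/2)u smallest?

1

Differentiating, f'(u) = -3u^2 - (9/2)u - 3/2; which vanishes at u = -1 and u = -1/2.
Evaluating at the critical points and endpoints: f(-4) = 34; f(-1) = 1/4; f(-1/2) = 5/16; f(1) = -19/4.
The minimum over the interval is -19/4, attained at u = 1.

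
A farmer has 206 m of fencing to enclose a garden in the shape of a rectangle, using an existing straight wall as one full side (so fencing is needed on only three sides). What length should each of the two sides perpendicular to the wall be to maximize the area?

Let the sides perpendicular to the wall have length x and the parallel side y, so 2x + y = 206 and the area is A = xy = x(206 − 2x).
A'(x) = 206 − 4x = 0 gives x = 103/2, and A''(x) = −4 < 0 confirms a maximum.
Then y = 206 − 2·103/2 = 103 and A = 10609/2.

103/2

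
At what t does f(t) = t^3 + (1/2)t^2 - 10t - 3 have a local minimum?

5/3

f'(t) = 3t^2 + t - 10. Setting f'(t) = 0 gives t ∈ {-2, 5/3}.
Second-derivative test with f''(t) = 6t + 1: f''(-2) = -11 < 0 ⇒ local maximum; f''(5/3) = 11 > 0 ⇒ local minimum.
So the local minimum value is f(5/3) = -737/54.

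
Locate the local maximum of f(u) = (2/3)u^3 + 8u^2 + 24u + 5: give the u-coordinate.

-6

Critical points: f'(u) = 2u^2 + 16u + 24 vanishes at u = -6, -2.
Second-derivative test with f''(u) = 4u + 16: f''(-6) = -8 < 0 ⇒ local maximum; f''(-2) = 8 > 0 ⇒ local minimum.
The local maximum is f(-6) = 5.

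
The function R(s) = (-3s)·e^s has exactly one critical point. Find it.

-1

R'(s) = (-3)·e^s + (-3s)·1·e^s = (-3s - 3)·e^s. Since e^s > 0, the only critical point is s = -1.
R''(-1) has the same sign as -3 < 0, so this is a local maximum.
R(-1) = (3)·e^(-1) ≈ 1.1036.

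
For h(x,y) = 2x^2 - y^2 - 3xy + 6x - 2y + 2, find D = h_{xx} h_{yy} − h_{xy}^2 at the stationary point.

-17

∂h/∂x = 4x - 3y + 6 = 0 and ∂h/∂y = -3x - 2y - 2 = 0, so (x, y) = (-18/17, 10/17).
The Hessian has h_{xx} = 4, h_{yy} = -2, h_{xy} = -3, giving D = -17 < 0, so the point is a saddle point.
D = (4)·(-2) − (-3)^2 = -17.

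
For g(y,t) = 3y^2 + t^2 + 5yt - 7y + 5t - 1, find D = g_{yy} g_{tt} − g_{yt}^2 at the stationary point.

∂g/∂y = 6y + 5t - 7 = 0 and ∂g/∂t = 5y + 2t + 5 = 0, so (y, t) = (-3, 5).
The Hessian has g_{yy} = 6, g_{tt} = 2, g_{yt} = 5, giving D = -13 < 0, so the point is a saddle point.
D = (6)·(2) − (5)^2 = -13.

-13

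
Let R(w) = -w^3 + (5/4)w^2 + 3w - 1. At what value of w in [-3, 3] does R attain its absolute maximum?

-3

R'(w) = -3w^2 + (5/2)w + 3, which vanishes at w = -2/3 and w = 3/2.
Compare values at every candidate in [-3, 3]: R(-3) = 113/4; R(-2/3) = -58/27; R(3/2) = 47/16; R(3) = -31/4.
Hence the absolute maximum is 113/4 at w = -3.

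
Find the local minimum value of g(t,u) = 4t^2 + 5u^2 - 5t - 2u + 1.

-61/80

∂g/∂t = 8t - 5 = 0 and ∂g/∂u = 10u - 2 = 0, so (t, u) = (5/8, 1/5).
The Hessian has g_{tt} = 8, g_{uu} = 10, g_{tu} = 0, giving D = 80 > 0 with g_{tt} > 0, so the point is a local minimum.
g(5/8, 1/5) = -61/80.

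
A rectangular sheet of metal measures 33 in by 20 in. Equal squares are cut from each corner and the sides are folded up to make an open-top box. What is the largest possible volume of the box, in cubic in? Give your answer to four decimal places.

1200.0691

With cut size x, the volume is V(x) = x(33 − 2x)(20 − 2x) for 0 < x < 10.
V'(x) = 12x^2 − 212x + 660. Setting V'(x) = 0 gives x ≈ 4.0346 (the root in (0, 10)).
V''(x) = 24x − 212 is negative there, so this is the maximum; V ≈ 1200.0691.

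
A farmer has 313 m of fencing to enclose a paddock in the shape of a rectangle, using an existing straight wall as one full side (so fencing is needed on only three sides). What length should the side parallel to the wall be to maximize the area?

313/2

Let the sides perpendicular to the wall have length x and the parallel side y, so 2x + y = 313 and the area is A = xy = x(313 − 2x).
A'(x) = 313 − 4x = 0 gives x = 313/4, and A''(x) = −4 < 0 confirms a maximum.
Then y = 313 − 2·313/4 = 313/2 and A = 97969/8.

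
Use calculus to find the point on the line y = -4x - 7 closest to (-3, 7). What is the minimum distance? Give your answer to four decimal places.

0.4851

Minimize D(x)^2 = (x + 3)^2 + (-4x - 14)^2.
d/dx[D^2] = 2(x + 3) + 2·(-4)·(-4x - 14) = 0 ⇒ x = -59/17.
Then y = 117/17 and the distance is √(4/17) ≈ 0.4851.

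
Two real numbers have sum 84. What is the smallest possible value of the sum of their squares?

With a + b = 84, a^2 + b^2 = a^2 + (84 − a)^2.
The derivative 2a − 2(84 − a) = 4a − 168 vanishes at a = 42; second derivative 4 > 0, a minimum.
The minimum is 2·(42)^2 = 3528.

3528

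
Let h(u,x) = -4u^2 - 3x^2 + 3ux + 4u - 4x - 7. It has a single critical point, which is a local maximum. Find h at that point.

∂h/∂u = -8u + 3x + 4 = 0 and ∂h/∂x = 3u - 6x - 4 = 0, so (u, x) = (4/13, -20/39).
The Hessian has h_{uu} = -8, h_{xx} = -6, h_{ux} = 3, giving D = 39 > 0 with h_{uu} < 0, so the point is a local maximum.
h(4/13, -20/39) = -209/39.

-209/39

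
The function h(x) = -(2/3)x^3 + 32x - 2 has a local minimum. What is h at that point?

-262/3

Critical points: h'(x) = -2x^2 + 32 vanishes at x = -4, 4.
h''(x) = -4x. h''(-4) = 16 > 0 ⇒ local minimum; h''(4) = -16 < 0 ⇒ local maximum.
Thus h has its local minimum at x = -4, with value -262/3.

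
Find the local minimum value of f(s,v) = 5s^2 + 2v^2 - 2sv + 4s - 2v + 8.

7

∂f/∂s = 10s - 2v + 4 = 0 and ∂f/∂v = -2s + 4v - 2 = 0, so (s, v) = (-1/3, 1/3).
The Hessian has f_{ss} = 10, f_{vv} = 4, f_{sv} = -2, giving D = 36 > 0 with f_{ss} > 0, so the point is a local minimum.
f(-1/3, 1/3) = 7.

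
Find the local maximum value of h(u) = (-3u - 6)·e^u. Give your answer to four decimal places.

Differentiating with the product rule gives h'(u) = (-3u - 9)·e^u. Since e^u > 0, the only critical point is u = -3.
h''(-3) has the same sign as -3 < 0, so this is a local maximum.
h(-3) = (3)·e^(-3) ≈ 0.1494.

0.1494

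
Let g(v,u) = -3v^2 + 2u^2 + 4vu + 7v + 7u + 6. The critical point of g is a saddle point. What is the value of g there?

-1/8

∂g/∂v = -6v + 4u + 7 = 0 and ∂g/∂u = 4v + 4u + 7 = 0, so (v, u) = (0, -7/4).
The Hessian has g_{vv} = -6, g_{uu} = 4, g_{vu} = 4, giving D = -40 < 0, so the point is a saddle point.
g(0, -7/4) = -1/8.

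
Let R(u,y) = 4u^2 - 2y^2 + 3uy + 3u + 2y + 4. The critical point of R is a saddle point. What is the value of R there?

∂R/∂u = 8u + 3y + 3 = 0 and ∂R/∂y = 3u - 4y + 2 = 0, so (u, y) = (-18/41, 7/41).
The Hessian has R_{uu} = 8, R_{yy} = -4, R_{uy} = 3, giving D = -41 < 0, so the point is a saddle point.
R(-18/41, 7/41) = 144/41.

144/41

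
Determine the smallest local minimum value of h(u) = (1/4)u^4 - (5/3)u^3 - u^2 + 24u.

-104/3

h'(u) = u^3 - 5u^2 - 2u + 24. Setting h'(u) = 0 gives u ∈ {-2, 3, 4}.
Since h''(u) = 3u^2 - 10u - 2, we get h''(-2) = 30 > 0 ⇒ local minimum; h''(3) = -5 < 0 ⇒ local maximum; h''(4) = 6 > 0 ⇒ local minimum.
Thus h has its smallest local minimum at u = -2, with value -104/3.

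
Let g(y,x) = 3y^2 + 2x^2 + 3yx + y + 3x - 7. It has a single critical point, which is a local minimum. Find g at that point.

-25/3

∂g/∂y = 6y + 3x + 1 = 0 and ∂g/∂x = 3y + 4x + 3 = 0, so (y, x) = (1/3, -1).
The Hessian has g_{yy} = 6, g_{xx} = 4, g_{yx} = 3, giving D = 15 > 0 with g_{yy} > 0, so the point is a local minimum.
g(1/3, -1) = -25/3.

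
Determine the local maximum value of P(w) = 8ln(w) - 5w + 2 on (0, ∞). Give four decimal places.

P'(w) = 8/w − 5 = 0 gives w = 8/5.
P''(w) = -8/w², which is negative for w > 0, so this is a local maximum.
P(8/5) = 8·ln(8/5) - 8 + 2 ≈ -2.2400.

-2.2400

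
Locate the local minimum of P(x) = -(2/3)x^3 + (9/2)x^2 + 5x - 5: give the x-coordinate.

-1/2

P'(x) = -2x^2 + 9x + 5. Setting P'(x) = 0 gives x ∈ {-1/2, 5}.
P''(x) = -4x + 9. P''(-1/2) = 11 > 0 ⇒ local minimum; P''(5) = -11 < 0 ⇒ local maximum.
Thus P has its local minimum at x = -1/2, with value -151/24.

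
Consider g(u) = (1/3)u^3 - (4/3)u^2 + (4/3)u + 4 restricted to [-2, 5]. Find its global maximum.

19

The derivative is u^2 - (8/3)u + 4/3, which vanishes at u = 2/3 and u = 2.
Evaluating at the critical points and endpoints: g(-2) = -20/3, g(2/3) = 356/81, g(2) = 4, g(5) = 19.
The maximum over the interval is 19, attained at u = 5.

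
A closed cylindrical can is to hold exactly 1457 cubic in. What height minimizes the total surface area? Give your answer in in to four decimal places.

12.2873

With radius r and height h, πr²h = 1457 so h = 1457/(πr²), and S(r) = 2πr² + 2πrh = 2πr² + 2·1457/r.
S'(r) = 4πr − 2·1457/r² = 0 ⇒ r³ = 1457/(2π), so r ≈ 6.1437 and h = 2r ≈ 12.2873.
S''(r) = 4π + 4·1457/r³ > 0, so this is the minimum; S ≈ 711.4662.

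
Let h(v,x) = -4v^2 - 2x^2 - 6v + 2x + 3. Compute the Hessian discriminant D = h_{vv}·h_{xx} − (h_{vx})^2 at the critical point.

32

∂h/∂v = -8v - 6 = 0 and ∂h/∂x = -4x + 2 = 0, so (v, x) = (-3/4, 1/2).
The Hessian has h_{vv} = -8, h_{xx} = -4, h_{vx} = 0, giving D = 32 > 0 with h_{vv} < 0, so the point is a local maximum.
D = (-8)·(-4) − (0)^2 = 32.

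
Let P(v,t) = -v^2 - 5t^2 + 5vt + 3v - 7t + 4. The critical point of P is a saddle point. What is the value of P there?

∂P/∂v = -2v + 5t + 3 = 0 and ∂P/∂t = 5v - 10t - 7 = 0, so (v, t) = (1, -1/5).
The Hessian has P_{vv} = -2, P_{tt} = -10, P_{vt} = 5, giving D = -5 < 0, so the point is a saddle point.
P(1, -1/5) = 31/5.

31/5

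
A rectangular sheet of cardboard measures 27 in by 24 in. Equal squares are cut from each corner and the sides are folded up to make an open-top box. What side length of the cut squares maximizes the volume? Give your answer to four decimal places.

4.2280

With cut size x, the volume is V(x) = x(27 − 2x)(24 − 2x) for 0 < x < 12.
V'(x) = 12x^2 − 204x + 648. Setting V'(x) = 0 gives x ≈ 4.2280 (the root in (0, 12)).
V''(x) = 24x − 204 is negative there, so this is the maximum; V ≈ 1218.7123.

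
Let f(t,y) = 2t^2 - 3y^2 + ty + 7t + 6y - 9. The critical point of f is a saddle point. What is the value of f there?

-342/25

∂f/∂t = 4t + y + 7 = 0 and ∂f/∂y = t - 6y + 6 = 0, so (t, y) = (-48/25, 17/25).
The Hessian has f_{tt} = 4, f_{yy} = -6, f_{ty} = 1, giving D = -25 < 0, so the point is a saddle point.
f(-48/25, 17/25) = -342/25.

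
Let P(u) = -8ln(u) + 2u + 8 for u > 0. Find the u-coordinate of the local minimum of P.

4

P'(u) = -8/u + 2 = 0 gives u = 4.
P''(u) = 8/u², which is positive for u > 0, so this is a local minimum.
P(4) = -8·ln(4) + 8 + 8 ≈ 4.9096.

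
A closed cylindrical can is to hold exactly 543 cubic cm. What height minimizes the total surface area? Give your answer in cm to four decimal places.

With radius r and height h, πr²h = 543 so h = 543/(πr²), and S(r) = 2πr² + 2πrh = 2πr² + 2·543/r.
S'(r) = 4πr − 2·543/r² = 0 ⇒ r³ = 543/(2π), so r ≈ 4.4212 and h = 2r ≈ 8.8424.
S''(r) = 4π + 4·543/r³ > 0, so this is the minimum; S ≈ 368.4522.

8.8424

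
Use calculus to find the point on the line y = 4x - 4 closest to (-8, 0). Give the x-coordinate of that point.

8/17

Minimize D(x)^2 = (x + 8)^2 + (4x - 4)^2.
d/dx[D^2] = 2(x + 8) + 2·4·(4x - 4) = 0 ⇒ x = 8/17.
Then y = -36/17 and the distance is √(1296/17) ≈ 8.7313.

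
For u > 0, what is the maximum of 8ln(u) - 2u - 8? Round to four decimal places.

-4.9096

R'(u) = 8/u − 2 = 0 gives u = 4.
R''(u) = -8/u², which is negative for u > 0, so this is a local maximum.
R(4) = 8·ln(4) - 8 - 8 ≈ -4.9096.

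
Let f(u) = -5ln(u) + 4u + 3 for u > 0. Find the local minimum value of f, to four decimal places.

6.8843

f'(u) = -5/u + 4 = 0 gives u = 5/4.
f''(u) = 5/u², which is positive for u > 0, so this is a local minimum.
f(5/4) = -5·ln(5/4) + 5 + 3 ≈ 6.8843.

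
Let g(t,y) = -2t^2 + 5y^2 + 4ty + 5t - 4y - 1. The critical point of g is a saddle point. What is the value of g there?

∂g/∂t = -4t + 4y + 5 = 0 and ∂g/∂y = 4t + 10y - 4 = 0, so (t, y) = (33/28, -1/14).
The Hessian has g_{tt} = -4, g_{yy} = 10, g_{ty} = 4, giving D = -56 < 0, so the point is a saddle point.
g(33/28, -1/14) = 117/56.

117/56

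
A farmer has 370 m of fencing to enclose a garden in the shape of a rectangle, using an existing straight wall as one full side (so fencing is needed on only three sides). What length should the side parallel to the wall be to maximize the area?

185

Let the sides perpendicular to the wall have length x and the parallel side y, so 2x + y = 370 and the area is A = xy = x(370 − 2x).
A'(x) = 370 − 4x = 0 gives x = 185/2, and A''(x) = −4 < 0 confirms a maximum.
Then y = 370 − 2·185/2 = 185 and A = 34225/2.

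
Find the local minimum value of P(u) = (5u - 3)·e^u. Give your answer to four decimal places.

-3.3516

P'(u) = 5·e^u + (5u - 3)·1·e^u = (5u + 2)·e^u. Since e^u > 0, the only critical point is u = -2/5.
P''(-2/5) has the same sign as 5 > 0, so this is a local minimum.
P(-2/5) = (-5)·e^(-2/5) ≈ -3.3516.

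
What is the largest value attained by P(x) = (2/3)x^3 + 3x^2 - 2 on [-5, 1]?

7

P'(x) = 2x^2 + 6x, which vanishes at x = -3 and x = 0.
Compare values at every candidate in [-5, 1]: P(-5) = -31/3, P(-3) = 7, P(0) = -2, P(1) = 5/3.
The maximum over the interval is 7, attained at x = -3.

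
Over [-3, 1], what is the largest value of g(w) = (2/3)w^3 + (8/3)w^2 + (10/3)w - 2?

14/3

The derivative is 2w^2 + (16/3)w + 10/3, which vanishes at w = -5/3 and w = -1.
Candidates: g(-3) = -6,  g(-5/3) = -262/81,  g(-1) = -10/3,  g(1) = 14/3.
Hence the absolute maximum is 14/3 at w = 1.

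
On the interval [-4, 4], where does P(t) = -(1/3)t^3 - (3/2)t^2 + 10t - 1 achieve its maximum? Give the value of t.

The derivative is -t^2 - 3t + 10, whose only zero in [-4, 4] is t = 2.
Compare values at every candidate in [-4, 4]: P(-4) = -131/3; P(2) = 31/3; P(4) = -19/3.
The maximum over the interval is 31/3, attained at t = 2.

2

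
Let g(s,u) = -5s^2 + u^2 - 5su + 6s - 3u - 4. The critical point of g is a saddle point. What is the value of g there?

∂g/∂s = -10s - 5u + 6 = 0 and ∂g/∂u = -5s + 2u - 3 = 0, so (s, u) = (-1/15, 4/3).
The Hessian has g_{ss} = -10, g_{uu} = 2, g_{su} = -5, giving D = -45 < 0, so the point is a saddle point.
g(-1/15, 4/3) = -31/5.

-31/5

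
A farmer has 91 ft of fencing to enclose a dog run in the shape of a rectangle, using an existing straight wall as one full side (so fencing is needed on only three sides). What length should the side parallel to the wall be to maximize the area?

91/2

Let the sides perpendicular to the wall have length x and the parallel side y, so 2x + y = 91 and the area is A = xy = x(91 − 2x).
A'(x) = 91 − 4x = 0 gives x = 91/4, and A''(x) = −4 < 0 confirms a maximum.
Then y = 91 − 2·91/4 = 91/2 and A = 8281/8.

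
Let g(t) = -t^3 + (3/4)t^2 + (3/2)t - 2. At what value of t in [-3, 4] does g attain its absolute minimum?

4

Differentiating, g'(t) = -3t^2 + (3/2)t + 3/2; which vanishes at t = -1/2 and t = 1.
Evaluating at the critical points and endpoints: g(-3) = 109/4, g(-1/2) = -39/16, g(1) = -3/4, g(4) = -48.
The minimum over the interval is -48, attained at t = 4.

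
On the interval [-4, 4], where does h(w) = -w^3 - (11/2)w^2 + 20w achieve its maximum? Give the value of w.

Differentiating, h'(w) = -3w^2 - 11w + 20; whose only zero in [-4, 4] is w = 4/3.
Compare values at every candidate in [-4, 4]: h(-4) = -104; h(4/3) = 392/27; h(4) = -72.
So the maximum is h(4/3) = 392/27.

4/3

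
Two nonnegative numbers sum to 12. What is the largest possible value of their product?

36

With x + y = 12, the product is P(x) = x(12 − x).
P'(x) = 12 − 2x = 0 gives x = 6; P'' = −2 < 0, so this is the maximum.
P = 6·6 = 36.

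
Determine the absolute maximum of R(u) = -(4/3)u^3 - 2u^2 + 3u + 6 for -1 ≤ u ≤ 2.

Differentiating, R'(u) = -4u^2 - 4u + 3; whose only zero in [-1, 2] is u = 1/2.
Evaluating at the critical points and endpoints: R(-1) = 7/3,  R(1/2) = 41/6,  R(2) = -20/3.
The maximum over the interval is 41/6, attained at u = 1/2.

41/6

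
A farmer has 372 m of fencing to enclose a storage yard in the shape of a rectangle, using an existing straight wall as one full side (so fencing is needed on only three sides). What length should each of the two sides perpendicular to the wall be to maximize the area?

93

Let the sides perpendicular to the wall have length x and the parallel side y, so 2x + y = 372 and the area is A = xy = x(372 − 2x).
A'(x) = 372 − 4x = 0 gives x = 93, and A''(x) = −4 < 0 confirms a maximum.
Then y = 372 − 2·93 = 186 and A = 17298.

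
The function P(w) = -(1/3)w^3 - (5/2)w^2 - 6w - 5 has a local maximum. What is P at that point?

P'(w) = -w^2 - 5w - 6. Setting P'(w) = 0 gives w ∈ {-3, -2}.
Second-derivative test with P''(w) = -2w - 5: P''(-3) = 1 > 0 ⇒ local minimum; P''(-2) = -1 < 0 ⇒ local maximum.
Thus P has its local maximum at w = -2, with value -1/3.

-1/3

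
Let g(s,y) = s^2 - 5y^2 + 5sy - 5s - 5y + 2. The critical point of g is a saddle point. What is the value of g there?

-3

∂g/∂s = 2s + 5y - 5 = 0 and ∂g/∂y = 5s - 10y - 5 = 0, so (s, y) = (5/3, 1/3).
The Hessian has g_{ss} = 2, g_{yy} = -10, g_{sy} = 5, giving D = -45 < 0, so the point is a saddle point.
g(5/3, 1/3) = -3.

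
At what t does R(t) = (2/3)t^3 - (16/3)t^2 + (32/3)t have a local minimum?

4

Critical points: R'(t) = 2t^2 - (32/3)t + 32/3 vanishes at t = 4/3, 4.
Since R''(t) = 4t - 32/3, we get R''(4/3) = -16/3 < 0 ⇒ local maximum; R''(4) = 16/3 > 0 ⇒ local minimum.
The local minimum is R(4) = 0.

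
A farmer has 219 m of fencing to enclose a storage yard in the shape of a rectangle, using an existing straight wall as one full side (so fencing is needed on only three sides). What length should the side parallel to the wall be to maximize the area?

Let the sides perpendicular to the wall have length x and the parallel side y, so 2x + y = 219 and the area is A = xy = x(219 − 2x).
A'(x) = 219 − 4x = 0 gives x = 219/4, and A''(x) = −4 < 0 confirms a maximum.
Then y = 219 − 2·219/4 = 219/2 and A = 47961/8.

219/2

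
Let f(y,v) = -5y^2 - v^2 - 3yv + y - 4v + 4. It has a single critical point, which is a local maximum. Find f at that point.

∂f/∂y = -10y - 3v + 1 = 0 and ∂f/∂v = -3y - 2v - 4 = 0, so (y, v) = (14/11, -43/11).
The Hessian has f_{yy} = -10, f_{vv} = -2, f_{yv} = -3, giving D = 11 > 0 with f_{yy} < 0, so the point is a local maximum.
f(14/11, -43/11) = 137/11.

137/11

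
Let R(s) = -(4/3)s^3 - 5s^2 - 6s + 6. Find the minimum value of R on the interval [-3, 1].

-19/3

R'(s) = -4s^2 - 10s - 6, which vanishes at s = -3/2 and s = -1.
Compare values at every candidate in [-3, 1]: R(-3) = 15; R(-3/2) = 33/4; R(-1) = 25/3; R(1) = -19/3.
Hence the absolute minimum is -19/3 at s = 1.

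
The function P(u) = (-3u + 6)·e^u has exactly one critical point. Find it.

1

By the product rule, P'(u) = (-3u + 3)·e^u. Since e^u > 0, the only critical point is u = 1.
P''(1) has the same sign as -3 < 0, so this is a local maximum.
P(1) = (3)·e^(1) ≈ 8.1548.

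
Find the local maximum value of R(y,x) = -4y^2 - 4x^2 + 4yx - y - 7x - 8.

∂R/∂y = -8y + 4x - 1 = 0 and ∂R/∂x = 4y - 8x - 7 = 0, so (y, x) = (-3/4, -5/4).
The Hessian has R_{yy} = -8, R_{xx} = -8, R_{yx} = 4, giving D = 48 > 0 with R_{yy} < 0, so the point is a local maximum.
R(-3/4, -5/4) = -13/4.

-13/4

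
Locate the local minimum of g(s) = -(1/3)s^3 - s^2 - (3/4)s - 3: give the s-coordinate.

-3/2

g'(s) = -s^2 - 2s - 3/4. Setting g'(s) = 0 gives s ∈ {-3/2, -1/2}.
g''(s) = -2s - 2. g''(-3/2) = 1 > 0 ⇒ local minimum; g''(-1/2) = -1 < 0 ⇒ local maximum.
Thus g has its local minimum at s = -3/2, with value -3.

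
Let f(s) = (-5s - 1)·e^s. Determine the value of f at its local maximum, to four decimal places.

f'(s) = (-5)·e^s + (-5s - 1)·1·e^s = (-5s - 6)·e^s. Since e^s > 0, the only critical point is s = -6/5.
f''(-6/5) has the same sign as -5 < 0, so this is a local maximum.
f(-6/5) = (5)·e^(-6/5) ≈ 1.5060.

1.5060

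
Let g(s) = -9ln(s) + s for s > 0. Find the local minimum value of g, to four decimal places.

-10.7750

g'(s) = -9/s + 1 = 0 gives s = 9.
g''(s) = 9/s², which is positive for s > 0, so this is a local minimum.
g(9) = -9·ln(9) + 9 ≈ -10.7750.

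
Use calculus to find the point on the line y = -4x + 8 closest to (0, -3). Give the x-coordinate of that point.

Minimize D(x)^2 = (x + 0)^2 + (-4x + 11)^2.
d/dx[D^2] = 2(x + 0) + 2·(-4)·(-4x + 11) = 0 ⇒ x = 44/17.
Then y = -40/17 and the distance is √(121/17) ≈ 2.6679.

44/17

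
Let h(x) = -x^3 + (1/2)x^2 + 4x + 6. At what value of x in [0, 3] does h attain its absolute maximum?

4/3

h'(x) = -3x^2 + x + 4, whose only zero in [0, 3] is x = 4/3.
Candidates: h(0) = 6, h(4/3) = 266/27, h(3) = -9/2.
So the maximum is h(4/3) = 266/27.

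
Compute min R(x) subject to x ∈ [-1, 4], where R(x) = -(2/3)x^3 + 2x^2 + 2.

-26/3

The derivative is -2x^2 + 4x, which vanishes at x = 0 and x = 2.
Candidates: R(-1) = 14/3; R(0) = 2; R(2) = 14/3; R(4) = -26/3.
Hence the absolute minimum is -26/3 at x = 4.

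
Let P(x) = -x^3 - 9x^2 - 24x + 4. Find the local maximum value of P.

P'(x) = -3x^2 - 18x - 24. Setting P'(x) = 0 gives x ∈ {-4, -2}.
Second-derivative test with P''(x) = -6x - 18: P''(-4) = 6 > 0 ⇒ local minimum; P''(-2) = -6 < 0 ⇒ local maximum.
So the local maximum value is P(-2) = 24.

24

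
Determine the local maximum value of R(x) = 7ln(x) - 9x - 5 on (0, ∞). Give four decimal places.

-13.7592

R'(x) = 7/x − 9 = 0 gives x = 7/9.
R''(x) = -7/x², which is negative for x > 0, so this is a local maximum.
R(7/9) = 7·ln(7/9) - 7 - 5 ≈ -13.7592.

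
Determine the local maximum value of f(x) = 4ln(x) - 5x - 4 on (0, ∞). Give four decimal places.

f'(x) = 4/x − 5 = 0 gives x = 4/5.
f''(x) = -4/x², which is negative for x > 0, so this is a local maximum.
f(4/5) = 4·ln(4/5) - 4 - 4 ≈ -8.8926.

-8.8926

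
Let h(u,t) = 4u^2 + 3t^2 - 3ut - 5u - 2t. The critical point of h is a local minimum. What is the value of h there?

-121/39

∂h/∂u = 8u - 3t - 5 = 0 and ∂h/∂t = -3u + 6t - 2 = 0, so (u, t) = (12/13, 31/39).
The Hessian has h_{uu} = 8, h_{tt} = 6, h_{ut} = -3, giving D = 39 > 0 with h_{uu} > 0, so the point is a local minimum.
h(12/13, 31/39) = -121/39.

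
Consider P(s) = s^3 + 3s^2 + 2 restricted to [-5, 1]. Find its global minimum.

Differentiating, P'(s) = 3s^2 + 6s; which vanishes at s = -2 and s = 0.
Compare values at every candidate in [-5, 1]: P(-5) = -48,  P(-2) = 6,  P(0) = 2,  P(1) = 6.
Hence the absolute minimum is -48 at s = -5.

-48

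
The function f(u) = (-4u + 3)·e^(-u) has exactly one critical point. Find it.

7/4

f'(u) = (-4)·e^(-u) + (-4u + 3)·(-1)·e^(-u) = (4u - 7)·e^(-u). Since e^(-u) > 0, the only critical point is u = 7/4.
f''(7/4) has the same sign as 4 > 0, so this is a local minimum.
f(7/4) = (-4)·e^(-7/4) ≈ -0.6951.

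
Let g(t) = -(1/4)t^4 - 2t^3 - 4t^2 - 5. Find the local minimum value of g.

Critical points: g'(t) = -t^3 - 6t^2 - 8t vanishes at t = -4, -2, 0.
Second-derivative test with g''(t) = -3t^2 - 12t - 8: g''(-4) = -8 < 0 ⇒ local maximum; g''(-2) = 4 > 0 ⇒ local minimum; g''(0) = -8 < 0 ⇒ local maximum.
Thus g has its local minimum at t = -2, with value -9.

-9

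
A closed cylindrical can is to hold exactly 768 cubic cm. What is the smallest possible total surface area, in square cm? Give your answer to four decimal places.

With radius r and height h, πr²h = 768 so h = 768/(πr²), and S(r) = 2πr² + 2πrh = 2πr² + 2·768/r.
S'(r) = 4πr − 2·768/r² = 0 ⇒ r³ = 768/(2π), so r ≈ 4.9628 and h = 2r ≈ 9.9256.
S''(r) = 4π + 4·768/r³ > 0, so this is the minimum; S ≈ 464.2537.

464.2537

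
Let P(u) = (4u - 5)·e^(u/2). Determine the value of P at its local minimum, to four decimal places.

-5.4983

P'(u) = 4·e^(u/2) + (4u - 5)·(1/2)·e^(u/2) = (2u + 3/2)·e^(u/2). Since e^(u/2) > 0, the only critical point is u = -3/4.
P''(-3/4) has the same sign as 2 > 0, so this is a local minimum.
P(-3/4) = (-8)·e^(-3/8) ≈ -5.4983.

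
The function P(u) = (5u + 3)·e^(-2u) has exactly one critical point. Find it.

-1/10

Differentiating with the product rule gives P'(u) = (-10u - 1)·e^(-2u). Since e^(-2u) > 0, the only critical point is u = -1/10.
P''(-1/10) has the same sign as -10 < 0, so this is a local maximum.
P(-1/10) = (5/2)·e^(1/5) ≈ 3.0535.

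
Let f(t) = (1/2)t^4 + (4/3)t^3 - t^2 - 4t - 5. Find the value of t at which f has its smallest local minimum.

f'(t) = 2t^3 + 4t^2 - 2t - 4. Setting f'(t) = 0 gives t ∈ {-2, -1, 1}.
f''(t) = 6t^2 + 8t - 2. f''(-2) = 6 > 0 ⇒ local minimum; f''(-1) = -4 < 0 ⇒ local maximum; f''(1) = 12 > 0 ⇒ local minimum.
Thus f has its smallest local minimum at t = 1, with value -49/6.

1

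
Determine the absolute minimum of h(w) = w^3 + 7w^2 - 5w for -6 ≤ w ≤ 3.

The derivative is 3w^2 + 14w - 5, which vanishes at w = -5 and w = 1/3.
Candidates: h(-6) = 66; h(-5) = 75; h(1/3) = -23/27; h(3) = 75.
The minimum over the interval is -23/27, attained at w = 1/3.

-23/27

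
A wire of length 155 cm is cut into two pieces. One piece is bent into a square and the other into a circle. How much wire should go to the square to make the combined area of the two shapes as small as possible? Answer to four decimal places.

86.8154

Let x be the length used for the square. Square side x/4; circle radius (155−x)/(2π).
A(x) = (x/4)² + π·((155−x)/(2π))² = x²/16 + (155−x)²/(4π) for 0 ≤ x ≤ 155. A'(x) = x/8 − (155−x)/(2π) = 0 gives x = 4·155/(π+4) ≈ 86.8154.
A'' = 1/8 + 1/(2π) > 0, so this gives the minimum combined area; x ≈ 86.8154 cm to the square.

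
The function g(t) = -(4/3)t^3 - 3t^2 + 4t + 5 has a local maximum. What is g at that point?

g'(t) = -4t^2 - 6t + 4 = 0 at t = -2, 1/2.
Since g''(t) = -8t - 6, we get g''(-2) = 10 > 0 ⇒ local minimum; g''(1/2) = -10 < 0 ⇒ local maximum.
So the local maximum value is g(1/2) = 73/12.

73/12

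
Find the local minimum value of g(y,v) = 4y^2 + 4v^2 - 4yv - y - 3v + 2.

∂g/∂y = 8y - 4v - 1 = 0 and ∂g/∂v = -4y + 8v - 3 = 0, so (y, v) = (5/12, 7/12).
The Hessian has g_{yy} = 8, g_{vv} = 8, g_{yv} = -4, giving D = 48 > 0 with g_{yy} > 0, so the point is a local minimum.
g(5/12, 7/12) = 11/12.

11/12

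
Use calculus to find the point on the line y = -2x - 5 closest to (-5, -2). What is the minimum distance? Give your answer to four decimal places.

Minimize D(x)^2 = (x + 5)^2 + (-2x - 3)^2.
d/dx[D^2] = 2(x + 5) + 2·(-2)·(-2x - 3) = 0 ⇒ x = -11/5.
Then y = -3/5 and the distance is √(49/5) ≈ 3.1305.

3.1305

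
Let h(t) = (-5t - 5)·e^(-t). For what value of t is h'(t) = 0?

0

h'(t) = (-5)·e^(-t) + (-5t - 5)·(-1)·e^(-t) = (5t)·e^(-t). Since e^(-t) > 0, the only critical point is t = 0.
h''(0) has the same sign as 5 > 0, so this is a local minimum.
h(0) = (-5)·e^(0) ≈ -5.0000.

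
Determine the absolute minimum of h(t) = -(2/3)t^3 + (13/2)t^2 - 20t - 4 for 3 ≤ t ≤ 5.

Differentiating, h'(t) = -2t^2 + 13t - 20; whose only zero in [3, 5] is t = 4.
Candidates: h(3) = -47/2; h(4) = -68/3; h(5) = -149/6.
Hence the absolute minimum is -149/6 at t = 5.

-149/6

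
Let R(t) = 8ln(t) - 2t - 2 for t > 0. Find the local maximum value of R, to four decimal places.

1.0904

R'(t) = 8/t − 2 = 0 gives t = 4.
R''(t) = -8/t², which is negative for t > 0, so this is a local maximum.
R(4) = 8·ln(4) - 8 - 2 ≈ 1.0904.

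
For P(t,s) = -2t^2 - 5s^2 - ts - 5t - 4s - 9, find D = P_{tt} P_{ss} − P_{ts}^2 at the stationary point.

∂P/∂t = -4t - s - 5 = 0 and ∂P/∂s = -t - 10s - 4 = 0, so (t, s) = (-46/39, -11/39).
The Hessian has P_{tt} = -4, P_{ss} = -10, P_{ts} = -1, giving D = 39 > 0 with P_{tt} < 0, so the point is a local maximum.
D = (-4)·(-10) − (-1)^2 = 39.

39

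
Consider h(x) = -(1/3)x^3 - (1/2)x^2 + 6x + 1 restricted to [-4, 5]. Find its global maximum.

Differentiating, h'(x) = -x^2 - x + 6; which vanishes at x = -3 and x = 2.
Candidates: h(-4) = -29/3,  h(-3) = -25/2,  h(2) = 25/3,  h(5) = -139/6.
The maximum over the interval is 25/3, attained at x = 2.

25/3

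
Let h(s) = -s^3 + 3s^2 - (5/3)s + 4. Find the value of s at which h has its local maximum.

5/3

h'(s) = -3s^2 + 6s - 5/3 = 0 at s = 1/3, 5/3.
Second-derivative test with h''(s) = -6s + 6: h''(1/3) = 4 > 0 ⇒ local minimum; h''(5/3) = -4 < 0 ⇒ local maximum.
So the local maximum value is h(5/3) = 133/27.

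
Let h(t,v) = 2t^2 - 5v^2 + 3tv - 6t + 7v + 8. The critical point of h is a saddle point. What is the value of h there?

∂h/∂t = 4t + 3v - 6 = 0 and ∂h/∂v = 3t - 10v + 7 = 0, so (t, v) = (39/49, 46/49).
The Hessian has h_{tt} = 4, h_{vv} = -10, h_{tv} = 3, giving D = -49 < 0, so the point is a saddle point.
h(39/49, 46/49) = 436/49.

436/49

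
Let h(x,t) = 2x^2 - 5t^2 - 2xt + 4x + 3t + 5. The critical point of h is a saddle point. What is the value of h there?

91/22

∂h/∂x = 4x - 2t + 4 = 0 and ∂h/∂t = -2x - 10t + 3 = 0, so (x, t) = (-17/22, 5/11).
The Hessian has h_{xx} = 4, h_{tt} = -10, h_{xt} = -2, giving D = -44 < 0, so the point is a saddle point.
h(-17/22, 5/11) = 91/22.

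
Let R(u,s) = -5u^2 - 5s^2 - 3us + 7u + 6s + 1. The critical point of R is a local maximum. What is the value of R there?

∂R/∂u = -10u - 3s + 7 = 0 and ∂R/∂s = -3u - 10s + 6 = 0, so (u, s) = (4/7, 3/7).
The Hessian has R_{uu} = -10, R_{ss} = -10, R_{us} = -3, giving D = 91 > 0 with R_{uu} < 0, so the point is a local maximum.
R(4/7, 3/7) = 30/7.

30/7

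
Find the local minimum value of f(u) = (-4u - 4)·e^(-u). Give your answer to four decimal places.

-4.0000

By the product rule, f'(u) = (4u)·e^(-u). Since e^(-u) > 0, the only critical point is u = 0.
f''(0) has the same sign as 4 > 0, so this is a local minimum.
f(0) = (-4)·e^(0) ≈ -4.0000.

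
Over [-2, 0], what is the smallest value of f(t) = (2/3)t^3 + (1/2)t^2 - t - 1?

The derivative is 2t^2 + t - 1, whose only zero in [-2, 0] is t = -1.
Candidates: f(-2) = -7/3; f(-1) = -1/6; f(0) = -1.
So the minimum is f(-2) = -7/3.

-7/3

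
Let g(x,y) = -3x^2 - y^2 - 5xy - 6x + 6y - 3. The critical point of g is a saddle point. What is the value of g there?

∂g/∂x = -6x - 5y - 6 = 0 and ∂g/∂y = -5x - 2y + 6 = 0, so (x, y) = (42/13, -66/13).
The Hessian has g_{xx} = -6, g_{yy} = -2, g_{xy} = -5, giving D = -13 < 0, so the point is a saddle point.
g(42/13, -66/13) = -363/13.

-363/13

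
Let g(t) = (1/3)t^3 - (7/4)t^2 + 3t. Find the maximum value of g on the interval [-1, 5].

155/12

g'(t) = t^2 - (7/2)t + 3, which vanishes at t = 3/2 and t = 2.
Compare values at every candidate in [-1, 5]: g(-1) = -61/12, g(3/2) = 27/16, g(2) = 5/3, g(5) = 155/12.
The maximum over the interval is 155/12, attained at t = 5.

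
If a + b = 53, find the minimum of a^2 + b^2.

2809/2

With a + b = 53, a^2 + b^2 = a^2 + (53 − a)^2.
The derivative 2a − 2(53 − a) = 4a − 106 vanishes at a = 53/2; second derivative 4 > 0, a minimum.
The minimum is 2·(53/2)^2 = 2809/2.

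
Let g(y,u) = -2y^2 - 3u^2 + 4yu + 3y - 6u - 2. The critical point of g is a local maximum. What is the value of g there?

11/8

∂g/∂y = -4y + 4u + 3 = 0 and ∂g/∂u = 4y - 6u - 6 = 0, so (y, u) = (-3/4, -3/2).
The Hessian has g_{yy} = -4, g_{uu} = -6, g_{yu} = 4, giving D = 8 > 0 with g_{yy} < 0, so the point is a local maximum.
g(-3/4, -3/2) = 11/8.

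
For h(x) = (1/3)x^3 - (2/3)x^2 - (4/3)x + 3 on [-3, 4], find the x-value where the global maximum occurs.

h'(x) = x^2 - (4/3)x - 4/3, which vanishes at x = -2/3 and x = 2.
Candidates: h(-3) = -8; h(-2/3) = 283/81; h(2) = 1/3; h(4) = 25/3.
Hence the absolute maximum is 25/3 at x = 4.

4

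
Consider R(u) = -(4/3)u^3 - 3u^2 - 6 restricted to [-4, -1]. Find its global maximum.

Differentiating, R'(u) = -4u^2 - 6u; whose only zero in [-4, -1] is u = -3/2.
Candidates: R(-4) = 94/3,  R(-3/2) = -33/4,  R(-1) = -23/3.
Hence the absolute maximum is 94/3 at u = -4.

94/3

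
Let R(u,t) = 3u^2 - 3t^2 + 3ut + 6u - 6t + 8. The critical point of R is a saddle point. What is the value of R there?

∂R/∂u = 6u + 3t + 6 = 0 and ∂R/∂t = 3u - 6t - 6 = 0, so (u, t) = (-2/5, -6/5).
The Hessian has R_{uu} = 6, R_{tt} = -6, R_{ut} = 3, giving D = -45 < 0, so the point is a saddle point.
R(-2/5, -6/5) = 52/5.

52/5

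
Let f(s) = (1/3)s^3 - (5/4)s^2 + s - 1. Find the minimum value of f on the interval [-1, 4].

f'(s) = s^2 - (5/2)s + 1, which vanishes at s = 1/2 and s = 2.
Evaluating at the critical points and endpoints: f(-1) = -43/12,  f(1/2) = -37/48,  f(2) = -4/3,  f(4) = 13/3.
Hence the absolute minimum is -43/12 at s = -1.

-43/12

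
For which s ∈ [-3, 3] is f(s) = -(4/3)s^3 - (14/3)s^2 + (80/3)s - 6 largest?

5/3

f'(s) = -4s^2 - (28/3)s + 80/3, whose only zero in [-3, 3] is s = 5/3.
Compare values at every candidate in [-3, 3]: f(-3) = -92; f(5/3) = 1564/81; f(3) = -4.
The maximum over the interval is 1564/81, attained at s = 5/3.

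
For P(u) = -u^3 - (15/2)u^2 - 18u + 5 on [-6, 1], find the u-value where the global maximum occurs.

Differentiating, P'(u) = -3u^2 - 15u - 18; which vanishes at u = -3 and u = -2.
Candidates: P(-6) = 59; P(-3) = 37/2; P(-2) = 19; P(1) = -43/2.
So the maximum is P(-6) = 59.

-6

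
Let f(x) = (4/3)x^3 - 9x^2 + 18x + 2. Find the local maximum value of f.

53/4

f'(x) = 4x^2 - 18x + 18 = 0 at x = 3/2, 3.
Since f''(x) = 8x - 18, we get f''(3/2) = -6 < 0 ⇒ local maximum; f''(3) = 6 > 0 ⇒ local minimum.
The local maximum is f(3/2) = 53/4.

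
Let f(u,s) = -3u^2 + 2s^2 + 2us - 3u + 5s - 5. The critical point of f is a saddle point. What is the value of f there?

-167/28

∂f/∂u = -6u + 2s - 3 = 0 and ∂f/∂s = 2u + 4s + 5 = 0, so (u, s) = (-11/14, -6/7).
The Hessian has f_{uu} = -6, f_{ss} = 4, f_{us} = 2, giving D = -28 < 0, so the point is a saddle point.
f(-11/14, -6/7) = -167/28.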